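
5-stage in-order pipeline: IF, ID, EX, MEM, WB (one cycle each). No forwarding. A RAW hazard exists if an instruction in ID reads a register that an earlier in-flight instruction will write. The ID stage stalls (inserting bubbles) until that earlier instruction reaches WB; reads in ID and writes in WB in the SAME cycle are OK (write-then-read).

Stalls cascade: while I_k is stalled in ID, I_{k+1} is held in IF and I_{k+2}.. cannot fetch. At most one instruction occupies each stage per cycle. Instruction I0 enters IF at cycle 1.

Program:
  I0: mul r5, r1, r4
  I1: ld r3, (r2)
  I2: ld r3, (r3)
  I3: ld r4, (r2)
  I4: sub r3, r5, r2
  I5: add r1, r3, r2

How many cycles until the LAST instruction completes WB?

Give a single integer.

I0 mul r5 <- r1,r4: IF@1 ID@2 stall=0 (-) EX@3 MEM@4 WB@5
I1 ld r3 <- r2: IF@2 ID@3 stall=0 (-) EX@4 MEM@5 WB@6
I2 ld r3 <- r3: IF@3 ID@4 stall=2 (RAW on I1.r3 (WB@6)) EX@7 MEM@8 WB@9
I3 ld r4 <- r2: IF@4 ID@7 stall=0 (-) EX@8 MEM@9 WB@10
I4 sub r3 <- r5,r2: IF@7 ID@8 stall=0 (-) EX@9 MEM@10 WB@11
I5 add r1 <- r3,r2: IF@8 ID@9 stall=2 (RAW on I4.r3 (WB@11)) EX@12 MEM@13 WB@14

Answer: 14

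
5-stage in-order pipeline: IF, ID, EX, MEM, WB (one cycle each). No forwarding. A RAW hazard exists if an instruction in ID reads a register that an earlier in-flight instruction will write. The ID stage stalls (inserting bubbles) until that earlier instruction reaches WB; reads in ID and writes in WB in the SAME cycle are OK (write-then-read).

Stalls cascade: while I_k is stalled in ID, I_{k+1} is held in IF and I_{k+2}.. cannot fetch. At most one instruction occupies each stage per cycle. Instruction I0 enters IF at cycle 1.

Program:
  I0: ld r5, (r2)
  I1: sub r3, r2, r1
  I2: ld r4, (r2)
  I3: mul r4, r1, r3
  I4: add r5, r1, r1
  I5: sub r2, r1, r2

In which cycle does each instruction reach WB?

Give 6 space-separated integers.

I0 ld r5 <- r2: IF@1 ID@2 stall=0 (-) EX@3 MEM@4 WB@5
I1 sub r3 <- r2,r1: IF@2 ID@3 stall=0 (-) EX@4 MEM@5 WB@6
I2 ld r4 <- r2: IF@3 ID@4 stall=0 (-) EX@5 MEM@6 WB@7
I3 mul r4 <- r1,r3: IF@4 ID@5 stall=1 (RAW on I1.r3 (WB@6)) EX@7 MEM@8 WB@9
I4 add r5 <- r1,r1: IF@5 ID@7 stall=0 (-) EX@8 MEM@9 WB@10
I5 sub r2 <- r1,r2: IF@7 ID@8 stall=0 (-) EX@9 MEM@10 WB@11

Answer: 5 6 7 9 10 11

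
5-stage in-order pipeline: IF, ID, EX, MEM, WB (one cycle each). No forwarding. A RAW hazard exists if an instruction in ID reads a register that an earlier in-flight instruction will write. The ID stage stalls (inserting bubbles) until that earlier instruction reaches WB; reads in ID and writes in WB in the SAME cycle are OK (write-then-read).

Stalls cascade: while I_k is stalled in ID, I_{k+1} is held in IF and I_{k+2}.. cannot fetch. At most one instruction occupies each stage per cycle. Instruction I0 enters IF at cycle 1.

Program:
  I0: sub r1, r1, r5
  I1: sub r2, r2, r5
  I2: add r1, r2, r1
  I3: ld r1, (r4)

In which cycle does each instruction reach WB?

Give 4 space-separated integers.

Answer: 5 6 9 10

Derivation:
I0 sub r1 <- r1,r5: IF@1 ID@2 stall=0 (-) EX@3 MEM@4 WB@5
I1 sub r2 <- r2,r5: IF@2 ID@3 stall=0 (-) EX@4 MEM@5 WB@6
I2 add r1 <- r2,r1: IF@3 ID@4 stall=2 (RAW on I1.r2 (WB@6)) EX@7 MEM@8 WB@9
I3 ld r1 <- r4: IF@4 ID@7 stall=0 (-) EX@8 MEM@9 WB@10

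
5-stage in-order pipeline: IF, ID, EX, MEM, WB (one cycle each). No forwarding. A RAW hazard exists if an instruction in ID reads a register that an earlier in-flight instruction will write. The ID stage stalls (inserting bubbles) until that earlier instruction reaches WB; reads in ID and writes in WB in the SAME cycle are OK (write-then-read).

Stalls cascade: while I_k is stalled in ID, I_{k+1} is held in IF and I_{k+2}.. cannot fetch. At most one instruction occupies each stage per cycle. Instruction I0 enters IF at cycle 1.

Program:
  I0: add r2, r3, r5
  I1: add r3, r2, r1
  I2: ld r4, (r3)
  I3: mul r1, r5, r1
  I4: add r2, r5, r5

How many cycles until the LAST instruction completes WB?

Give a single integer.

Answer: 13

Derivation:
I0 add r2 <- r3,r5: IF@1 ID@2 stall=0 (-) EX@3 MEM@4 WB@5
I1 add r3 <- r2,r1: IF@2 ID@3 stall=2 (RAW on I0.r2 (WB@5)) EX@6 MEM@7 WB@8
I2 ld r4 <- r3: IF@3 ID@6 stall=2 (RAW on I1.r3 (WB@8)) EX@9 MEM@10 WB@11
I3 mul r1 <- r5,r1: IF@6 ID@9 stall=0 (-) EX@10 MEM@11 WB@12
I4 add r2 <- r5,r5: IF@9 ID@10 stall=0 (-) EX@11 MEM@12 WB@13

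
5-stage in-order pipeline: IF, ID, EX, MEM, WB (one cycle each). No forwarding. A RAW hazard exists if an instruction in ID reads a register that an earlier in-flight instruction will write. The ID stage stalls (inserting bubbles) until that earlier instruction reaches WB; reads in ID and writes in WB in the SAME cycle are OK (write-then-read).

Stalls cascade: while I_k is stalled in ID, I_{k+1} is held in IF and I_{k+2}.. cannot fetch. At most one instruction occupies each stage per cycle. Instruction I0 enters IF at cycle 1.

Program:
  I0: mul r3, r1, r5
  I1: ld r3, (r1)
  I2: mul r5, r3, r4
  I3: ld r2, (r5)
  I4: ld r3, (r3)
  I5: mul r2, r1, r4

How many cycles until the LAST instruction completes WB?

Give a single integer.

Answer: 14

Derivation:
I0 mul r3 <- r1,r5: IF@1 ID@2 stall=0 (-) EX@3 MEM@4 WB@5
I1 ld r3 <- r1: IF@2 ID@3 stall=0 (-) EX@4 MEM@5 WB@6
I2 mul r5 <- r3,r4: IF@3 ID@4 stall=2 (RAW on I1.r3 (WB@6)) EX@7 MEM@8 WB@9
I3 ld r2 <- r5: IF@4 ID@7 stall=2 (RAW on I2.r5 (WB@9)) EX@10 MEM@11 WB@12
I4 ld r3 <- r3: IF@7 ID@10 stall=0 (-) EX@11 MEM@12 WB@13
I5 mul r2 <- r1,r4: IF@10 ID@11 stall=0 (-) EX@12 MEM@13 WB@14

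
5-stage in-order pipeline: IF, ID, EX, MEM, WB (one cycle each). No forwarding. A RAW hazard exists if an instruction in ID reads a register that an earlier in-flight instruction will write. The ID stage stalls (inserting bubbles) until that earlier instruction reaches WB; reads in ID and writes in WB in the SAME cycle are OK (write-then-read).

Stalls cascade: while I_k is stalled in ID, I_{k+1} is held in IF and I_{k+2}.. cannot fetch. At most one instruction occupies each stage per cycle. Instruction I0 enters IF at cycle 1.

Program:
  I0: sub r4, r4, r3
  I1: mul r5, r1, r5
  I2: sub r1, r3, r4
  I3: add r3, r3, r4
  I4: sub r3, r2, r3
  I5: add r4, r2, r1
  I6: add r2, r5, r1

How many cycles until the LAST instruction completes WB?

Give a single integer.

Answer: 14

Derivation:
I0 sub r4 <- r4,r3: IF@1 ID@2 stall=0 (-) EX@3 MEM@4 WB@5
I1 mul r5 <- r1,r5: IF@2 ID@3 stall=0 (-) EX@4 MEM@5 WB@6
I2 sub r1 <- r3,r4: IF@3 ID@4 stall=1 (RAW on I0.r4 (WB@5)) EX@6 MEM@7 WB@8
I3 add r3 <- r3,r4: IF@4 ID@6 stall=0 (-) EX@7 MEM@8 WB@9
I4 sub r3 <- r2,r3: IF@6 ID@7 stall=2 (RAW on I3.r3 (WB@9)) EX@10 MEM@11 WB@12
I5 add r4 <- r2,r1: IF@7 ID@10 stall=0 (-) EX@11 MEM@12 WB@13
I6 add r2 <- r5,r1: IF@10 ID@11 stall=0 (-) EX@12 MEM@13 WB@14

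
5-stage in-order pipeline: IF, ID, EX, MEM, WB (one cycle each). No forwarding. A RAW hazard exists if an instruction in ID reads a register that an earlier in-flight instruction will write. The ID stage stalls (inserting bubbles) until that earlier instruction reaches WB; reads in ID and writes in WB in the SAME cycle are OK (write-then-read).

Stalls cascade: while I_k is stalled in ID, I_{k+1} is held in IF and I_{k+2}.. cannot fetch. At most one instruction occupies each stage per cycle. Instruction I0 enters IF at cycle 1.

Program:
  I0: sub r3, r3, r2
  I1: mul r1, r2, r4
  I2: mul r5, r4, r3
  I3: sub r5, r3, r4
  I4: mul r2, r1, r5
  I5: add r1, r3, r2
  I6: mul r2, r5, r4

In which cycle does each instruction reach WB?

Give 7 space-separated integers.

I0 sub r3 <- r3,r2: IF@1 ID@2 stall=0 (-) EX@3 MEM@4 WB@5
I1 mul r1 <- r2,r4: IF@2 ID@3 stall=0 (-) EX@4 MEM@5 WB@6
I2 mul r5 <- r4,r3: IF@3 ID@4 stall=1 (RAW on I0.r3 (WB@5)) EX@6 MEM@7 WB@8
I3 sub r5 <- r3,r4: IF@4 ID@6 stall=0 (-) EX@7 MEM@8 WB@9
I4 mul r2 <- r1,r5: IF@6 ID@7 stall=2 (RAW on I3.r5 (WB@9)) EX@10 MEM@11 WB@12
I5 add r1 <- r3,r2: IF@7 ID@10 stall=2 (RAW on I4.r2 (WB@12)) EX@13 MEM@14 WB@15
I6 mul r2 <- r5,r4: IF@10 ID@13 stall=0 (-) EX@14 MEM@15 WB@16

Answer: 5 6 8 9 12 15 16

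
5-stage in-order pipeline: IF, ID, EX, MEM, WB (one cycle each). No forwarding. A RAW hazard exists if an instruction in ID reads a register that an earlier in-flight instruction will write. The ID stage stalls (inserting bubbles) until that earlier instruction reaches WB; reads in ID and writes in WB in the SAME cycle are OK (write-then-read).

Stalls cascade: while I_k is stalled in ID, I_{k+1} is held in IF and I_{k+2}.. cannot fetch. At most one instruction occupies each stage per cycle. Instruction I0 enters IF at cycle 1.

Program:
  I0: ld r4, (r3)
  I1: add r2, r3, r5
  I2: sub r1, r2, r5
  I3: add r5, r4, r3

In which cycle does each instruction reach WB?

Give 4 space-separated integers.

Answer: 5 6 9 10

Derivation:
I0 ld r4 <- r3: IF@1 ID@2 stall=0 (-) EX@3 MEM@4 WB@5
I1 add r2 <- r3,r5: IF@2 ID@3 stall=0 (-) EX@4 MEM@5 WB@6
I2 sub r1 <- r2,r5: IF@3 ID@4 stall=2 (RAW on I1.r2 (WB@6)) EX@7 MEM@8 WB@9
I3 add r5 <- r4,r3: IF@4 ID@7 stall=0 (-) EX@8 MEM@9 WB@10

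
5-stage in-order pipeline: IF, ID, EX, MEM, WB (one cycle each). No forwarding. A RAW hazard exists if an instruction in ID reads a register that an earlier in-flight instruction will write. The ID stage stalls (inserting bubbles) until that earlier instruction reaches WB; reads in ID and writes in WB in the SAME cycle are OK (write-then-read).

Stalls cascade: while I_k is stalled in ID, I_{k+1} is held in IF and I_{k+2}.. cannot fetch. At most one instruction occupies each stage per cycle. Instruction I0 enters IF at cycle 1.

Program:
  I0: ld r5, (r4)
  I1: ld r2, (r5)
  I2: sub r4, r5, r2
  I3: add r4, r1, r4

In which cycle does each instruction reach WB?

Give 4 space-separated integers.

Answer: 5 8 11 14

Derivation:
I0 ld r5 <- r4: IF@1 ID@2 stall=0 (-) EX@3 MEM@4 WB@5
I1 ld r2 <- r5: IF@2 ID@3 stall=2 (RAW on I0.r5 (WB@5)) EX@6 MEM@7 WB@8
I2 sub r4 <- r5,r2: IF@3 ID@6 stall=2 (RAW on I1.r2 (WB@8)) EX@9 MEM@10 WB@11
I3 add r4 <- r1,r4: IF@6 ID@9 stall=2 (RAW on I2.r4 (WB@11)) EX@12 MEM@13 WB@14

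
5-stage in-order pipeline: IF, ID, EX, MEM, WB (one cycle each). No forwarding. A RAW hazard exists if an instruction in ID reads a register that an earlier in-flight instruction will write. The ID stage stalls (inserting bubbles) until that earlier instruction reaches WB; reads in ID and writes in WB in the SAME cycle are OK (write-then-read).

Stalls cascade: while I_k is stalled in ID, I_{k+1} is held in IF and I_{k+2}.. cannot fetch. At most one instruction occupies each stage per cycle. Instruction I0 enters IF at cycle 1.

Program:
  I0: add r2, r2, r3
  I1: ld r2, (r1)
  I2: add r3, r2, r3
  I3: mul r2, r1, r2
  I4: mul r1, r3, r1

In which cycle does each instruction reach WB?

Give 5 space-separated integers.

I0 add r2 <- r2,r3: IF@1 ID@2 stall=0 (-) EX@3 MEM@4 WB@5
I1 ld r2 <- r1: IF@2 ID@3 stall=0 (-) EX@4 MEM@5 WB@6
I2 add r3 <- r2,r3: IF@3 ID@4 stall=2 (RAW on I1.r2 (WB@6)) EX@7 MEM@8 WB@9
I3 mul r2 <- r1,r2: IF@4 ID@7 stall=0 (-) EX@8 MEM@9 WB@10
I4 mul r1 <- r3,r1: IF@7 ID@8 stall=1 (RAW on I2.r3 (WB@9)) EX@10 MEM@11 WB@12

Answer: 5 6 9 10 12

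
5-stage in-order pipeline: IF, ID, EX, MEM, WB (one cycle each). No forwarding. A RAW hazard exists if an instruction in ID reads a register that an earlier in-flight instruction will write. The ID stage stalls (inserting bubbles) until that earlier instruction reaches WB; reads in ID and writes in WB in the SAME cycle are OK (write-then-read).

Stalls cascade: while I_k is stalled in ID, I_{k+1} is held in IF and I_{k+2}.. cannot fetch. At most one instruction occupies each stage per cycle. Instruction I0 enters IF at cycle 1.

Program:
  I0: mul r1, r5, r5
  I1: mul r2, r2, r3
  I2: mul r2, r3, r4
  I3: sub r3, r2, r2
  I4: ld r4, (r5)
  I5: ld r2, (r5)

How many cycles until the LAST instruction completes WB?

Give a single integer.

Answer: 12

Derivation:
I0 mul r1 <- r5,r5: IF@1 ID@2 stall=0 (-) EX@3 MEM@4 WB@5
I1 mul r2 <- r2,r3: IF@2 ID@3 stall=0 (-) EX@4 MEM@5 WB@6
I2 mul r2 <- r3,r4: IF@3 ID@4 stall=0 (-) EX@5 MEM@6 WB@7
I3 sub r3 <- r2,r2: IF@4 ID@5 stall=2 (RAW on I2.r2 (WB@7)) EX@8 MEM@9 WB@10
I4 ld r4 <- r5: IF@5 ID@8 stall=0 (-) EX@9 MEM@10 WB@11
I5 ld r2 <- r5: IF@8 ID@9 stall=0 (-) EX@10 MEM@11 WB@12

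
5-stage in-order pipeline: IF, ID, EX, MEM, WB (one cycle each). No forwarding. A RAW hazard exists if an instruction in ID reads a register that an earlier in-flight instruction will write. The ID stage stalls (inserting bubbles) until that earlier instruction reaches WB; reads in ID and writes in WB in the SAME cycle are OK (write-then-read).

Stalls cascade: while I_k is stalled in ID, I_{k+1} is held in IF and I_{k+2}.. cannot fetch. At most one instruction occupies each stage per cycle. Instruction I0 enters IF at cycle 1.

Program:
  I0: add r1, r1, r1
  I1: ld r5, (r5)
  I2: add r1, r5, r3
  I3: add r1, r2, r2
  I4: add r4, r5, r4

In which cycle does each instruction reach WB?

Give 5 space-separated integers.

Answer: 5 6 9 10 11

Derivation:
I0 add r1 <- r1,r1: IF@1 ID@2 stall=0 (-) EX@3 MEM@4 WB@5
I1 ld r5 <- r5: IF@2 ID@3 stall=0 (-) EX@4 MEM@5 WB@6
I2 add r1 <- r5,r3: IF@3 ID@4 stall=2 (RAW on I1.r5 (WB@6)) EX@7 MEM@8 WB@9
I3 add r1 <- r2,r2: IF@4 ID@7 stall=0 (-) EX@8 MEM@9 WB@10
I4 add r4 <- r5,r4: IF@7 ID@8 stall=0 (-) EX@9 MEM@10 WB@11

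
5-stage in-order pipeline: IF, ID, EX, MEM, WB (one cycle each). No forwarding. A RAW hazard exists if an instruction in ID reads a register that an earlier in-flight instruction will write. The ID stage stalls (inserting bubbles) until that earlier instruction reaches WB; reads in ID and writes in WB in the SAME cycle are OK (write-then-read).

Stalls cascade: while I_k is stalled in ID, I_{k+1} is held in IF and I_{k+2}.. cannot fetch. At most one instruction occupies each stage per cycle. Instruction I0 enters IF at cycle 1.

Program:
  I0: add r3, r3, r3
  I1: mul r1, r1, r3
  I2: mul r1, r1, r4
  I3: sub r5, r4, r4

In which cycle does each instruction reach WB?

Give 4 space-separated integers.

I0 add r3 <- r3,r3: IF@1 ID@2 stall=0 (-) EX@3 MEM@4 WB@5
I1 mul r1 <- r1,r3: IF@2 ID@3 stall=2 (RAW on I0.r3 (WB@5)) EX@6 MEM@7 WB@8
I2 mul r1 <- r1,r4: IF@3 ID@6 stall=2 (RAW on I1.r1 (WB@8)) EX@9 MEM@10 WB@11
I3 sub r5 <- r4,r4: IF@6 ID@9 stall=0 (-) EX@10 MEM@11 WB@12

Answer: 5 8 11 12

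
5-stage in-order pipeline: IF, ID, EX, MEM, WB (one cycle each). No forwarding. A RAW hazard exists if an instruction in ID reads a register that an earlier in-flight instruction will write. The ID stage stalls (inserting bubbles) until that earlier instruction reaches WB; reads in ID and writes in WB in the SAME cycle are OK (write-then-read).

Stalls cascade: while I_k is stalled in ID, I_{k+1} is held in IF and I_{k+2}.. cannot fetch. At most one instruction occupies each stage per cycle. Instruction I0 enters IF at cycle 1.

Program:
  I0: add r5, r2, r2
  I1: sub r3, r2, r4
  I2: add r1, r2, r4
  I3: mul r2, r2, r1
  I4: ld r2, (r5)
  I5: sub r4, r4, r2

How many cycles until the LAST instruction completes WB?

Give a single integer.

Answer: 14

Derivation:
I0 add r5 <- r2,r2: IF@1 ID@2 stall=0 (-) EX@3 MEM@4 WB@5
I1 sub r3 <- r2,r4: IF@2 ID@3 stall=0 (-) EX@4 MEM@5 WB@6
I2 add r1 <- r2,r4: IF@3 ID@4 stall=0 (-) EX@5 MEM@6 WB@7
I3 mul r2 <- r2,r1: IF@4 ID@5 stall=2 (RAW on I2.r1 (WB@7)) EX@8 MEM@9 WB@10
I4 ld r2 <- r5: IF@5 ID@8 stall=0 (-) EX@9 MEM@10 WB@11
I5 sub r4 <- r4,r2: IF@8 ID@9 stall=2 (RAW on I4.r2 (WB@11)) EX@12 MEM@13 WB@14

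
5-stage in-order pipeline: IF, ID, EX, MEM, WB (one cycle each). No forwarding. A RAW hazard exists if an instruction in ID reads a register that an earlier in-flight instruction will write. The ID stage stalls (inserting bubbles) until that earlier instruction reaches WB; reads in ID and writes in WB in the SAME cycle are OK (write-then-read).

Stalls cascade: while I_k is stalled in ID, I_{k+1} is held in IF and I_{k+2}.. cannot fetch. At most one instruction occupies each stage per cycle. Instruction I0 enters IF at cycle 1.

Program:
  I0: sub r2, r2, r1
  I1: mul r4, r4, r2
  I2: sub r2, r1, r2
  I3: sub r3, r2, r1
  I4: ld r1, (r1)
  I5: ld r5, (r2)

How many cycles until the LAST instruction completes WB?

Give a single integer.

Answer: 14

Derivation:
I0 sub r2 <- r2,r1: IF@1 ID@2 stall=0 (-) EX@3 MEM@4 WB@5
I1 mul r4 <- r4,r2: IF@2 ID@3 stall=2 (RAW on I0.r2 (WB@5)) EX@6 MEM@7 WB@8
I2 sub r2 <- r1,r2: IF@3 ID@6 stall=0 (-) EX@7 MEM@8 WB@9
I3 sub r3 <- r2,r1: IF@6 ID@7 stall=2 (RAW on I2.r2 (WB@9)) EX@10 MEM@11 WB@12
I4 ld r1 <- r1: IF@7 ID@10 stall=0 (-) EX@11 MEM@12 WB@13
I5 ld r5 <- r2: IF@10 ID@11 stall=0 (-) EX@12 MEM@13 WB@14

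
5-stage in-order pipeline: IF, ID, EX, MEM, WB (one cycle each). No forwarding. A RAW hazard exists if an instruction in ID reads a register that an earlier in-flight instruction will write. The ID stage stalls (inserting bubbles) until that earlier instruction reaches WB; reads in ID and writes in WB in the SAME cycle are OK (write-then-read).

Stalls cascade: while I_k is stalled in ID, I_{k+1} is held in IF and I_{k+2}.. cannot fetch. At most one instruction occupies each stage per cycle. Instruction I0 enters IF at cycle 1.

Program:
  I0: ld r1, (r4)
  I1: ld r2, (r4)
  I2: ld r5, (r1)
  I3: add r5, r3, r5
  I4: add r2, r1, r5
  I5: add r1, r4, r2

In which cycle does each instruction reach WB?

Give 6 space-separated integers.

I0 ld r1 <- r4: IF@1 ID@2 stall=0 (-) EX@3 MEM@4 WB@5
I1 ld r2 <- r4: IF@2 ID@3 stall=0 (-) EX@4 MEM@5 WB@6
I2 ld r5 <- r1: IF@3 ID@4 stall=1 (RAW on I0.r1 (WB@5)) EX@6 MEM@7 WB@8
I3 add r5 <- r3,r5: IF@4 ID@6 stall=2 (RAW on I2.r5 (WB@8)) EX@9 MEM@10 WB@11
I4 add r2 <- r1,r5: IF@6 ID@9 stall=2 (RAW on I3.r5 (WB@11)) EX@12 MEM@13 WB@14
I5 add r1 <- r4,r2: IF@9 ID@12 stall=2 (RAW on I4.r2 (WB@14)) EX@15 MEM@16 WB@17

Answer: 5 6 8 11 14 17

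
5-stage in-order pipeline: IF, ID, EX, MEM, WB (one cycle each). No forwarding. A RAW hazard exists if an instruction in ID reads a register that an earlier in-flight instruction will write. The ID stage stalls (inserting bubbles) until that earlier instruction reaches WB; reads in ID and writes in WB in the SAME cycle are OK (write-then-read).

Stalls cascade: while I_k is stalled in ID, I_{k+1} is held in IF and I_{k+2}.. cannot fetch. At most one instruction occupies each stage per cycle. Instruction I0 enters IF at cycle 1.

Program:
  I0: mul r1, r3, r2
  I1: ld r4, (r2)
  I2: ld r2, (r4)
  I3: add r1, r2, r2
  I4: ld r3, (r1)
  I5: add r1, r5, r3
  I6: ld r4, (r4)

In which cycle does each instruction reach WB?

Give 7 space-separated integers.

I0 mul r1 <- r3,r2: IF@1 ID@2 stall=0 (-) EX@3 MEM@4 WB@5
I1 ld r4 <- r2: IF@2 ID@3 stall=0 (-) EX@4 MEM@5 WB@6
I2 ld r2 <- r4: IF@3 ID@4 stall=2 (RAW on I1.r4 (WB@6)) EX@7 MEM@8 WB@9
I3 add r1 <- r2,r2: IF@4 ID@7 stall=2 (RAW on I2.r2 (WB@9)) EX@10 MEM@11 WB@12
I4 ld r3 <- r1: IF@7 ID@10 stall=2 (RAW on I3.r1 (WB@12)) EX@13 MEM@14 WB@15
I5 add r1 <- r5,r3: IF@10 ID@13 stall=2 (RAW on I4.r3 (WB@15)) EX@16 MEM@17 WB@18
I6 ld r4 <- r4: IF@13 ID@16 stall=0 (-) EX@17 MEM@18 WB@19

Answer: 5 6 9 12 15 18 19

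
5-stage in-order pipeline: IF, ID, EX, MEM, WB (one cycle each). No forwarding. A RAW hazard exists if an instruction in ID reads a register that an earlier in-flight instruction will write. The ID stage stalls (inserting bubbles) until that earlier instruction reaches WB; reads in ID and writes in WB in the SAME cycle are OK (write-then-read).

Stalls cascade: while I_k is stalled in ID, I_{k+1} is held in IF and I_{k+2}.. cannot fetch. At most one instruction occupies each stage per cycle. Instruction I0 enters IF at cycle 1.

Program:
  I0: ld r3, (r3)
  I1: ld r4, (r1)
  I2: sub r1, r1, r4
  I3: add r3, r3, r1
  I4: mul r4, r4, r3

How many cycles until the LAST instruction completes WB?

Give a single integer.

Answer: 15

Derivation:
I0 ld r3 <- r3: IF@1 ID@2 stall=0 (-) EX@3 MEM@4 WB@5
I1 ld r4 <- r1: IF@2 ID@3 stall=0 (-) EX@4 MEM@5 WB@6
I2 sub r1 <- r1,r4: IF@3 ID@4 stall=2 (RAW on I1.r4 (WB@6)) EX@7 MEM@8 WB@9
I3 add r3 <- r3,r1: IF@4 ID@7 stall=2 (RAW on I2.r1 (WB@9)) EX@10 MEM@11 WB@12
I4 mul r4 <- r4,r3: IF@7 ID@10 stall=2 (RAW on I3.r3 (WB@12)) EX@13 MEM@14 WB@15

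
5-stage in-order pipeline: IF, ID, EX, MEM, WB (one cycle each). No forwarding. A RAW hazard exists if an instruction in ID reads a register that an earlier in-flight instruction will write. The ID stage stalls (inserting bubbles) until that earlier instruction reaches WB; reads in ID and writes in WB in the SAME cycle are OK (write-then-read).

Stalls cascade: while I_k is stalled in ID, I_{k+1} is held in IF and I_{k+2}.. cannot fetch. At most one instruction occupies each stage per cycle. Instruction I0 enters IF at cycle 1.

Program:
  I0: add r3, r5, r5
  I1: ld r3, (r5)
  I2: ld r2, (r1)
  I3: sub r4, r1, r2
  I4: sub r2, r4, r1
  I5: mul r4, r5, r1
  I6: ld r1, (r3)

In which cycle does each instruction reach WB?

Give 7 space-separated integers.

Answer: 5 6 7 10 13 14 15

Derivation:
I0 add r3 <- r5,r5: IF@1 ID@2 stall=0 (-) EX@3 MEM@4 WB@5
I1 ld r3 <- r5: IF@2 ID@3 stall=0 (-) EX@4 MEM@5 WB@6
I2 ld r2 <- r1: IF@3 ID@4 stall=0 (-) EX@5 MEM@6 WB@7
I3 sub r4 <- r1,r2: IF@4 ID@5 stall=2 (RAW on I2.r2 (WB@7)) EX@8 MEM@9 WB@10
I4 sub r2 <- r4,r1: IF@5 ID@8 stall=2 (RAW on I3.r4 (WB@10)) EX@11 MEM@12 WB@13
I5 mul r4 <- r5,r1: IF@8 ID@11 stall=0 (-) EX@12 MEM@13 WB@14
I6 ld r1 <- r3: IF@11 ID@12 stall=0 (-) EX@13 MEM@14 WB@15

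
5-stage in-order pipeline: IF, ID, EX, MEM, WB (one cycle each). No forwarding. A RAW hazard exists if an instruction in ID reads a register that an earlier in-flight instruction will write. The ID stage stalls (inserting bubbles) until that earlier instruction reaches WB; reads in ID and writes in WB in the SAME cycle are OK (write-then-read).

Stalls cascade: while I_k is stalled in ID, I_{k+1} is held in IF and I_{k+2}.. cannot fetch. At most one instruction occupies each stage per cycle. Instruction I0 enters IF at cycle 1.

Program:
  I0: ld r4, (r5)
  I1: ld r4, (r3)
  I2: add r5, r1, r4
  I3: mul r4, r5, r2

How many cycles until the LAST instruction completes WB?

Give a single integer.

Answer: 12

Derivation:
I0 ld r4 <- r5: IF@1 ID@2 stall=0 (-) EX@3 MEM@4 WB@5
I1 ld r4 <- r3: IF@2 ID@3 stall=0 (-) EX@4 MEM@5 WB@6
I2 add r5 <- r1,r4: IF@3 ID@4 stall=2 (RAW on I1.r4 (WB@6)) EX@7 MEM@8 WB@9
I3 mul r4 <- r5,r2: IF@4 ID@7 stall=2 (RAW on I2.r5 (WB@9)) EX@10 MEM@11 WB@12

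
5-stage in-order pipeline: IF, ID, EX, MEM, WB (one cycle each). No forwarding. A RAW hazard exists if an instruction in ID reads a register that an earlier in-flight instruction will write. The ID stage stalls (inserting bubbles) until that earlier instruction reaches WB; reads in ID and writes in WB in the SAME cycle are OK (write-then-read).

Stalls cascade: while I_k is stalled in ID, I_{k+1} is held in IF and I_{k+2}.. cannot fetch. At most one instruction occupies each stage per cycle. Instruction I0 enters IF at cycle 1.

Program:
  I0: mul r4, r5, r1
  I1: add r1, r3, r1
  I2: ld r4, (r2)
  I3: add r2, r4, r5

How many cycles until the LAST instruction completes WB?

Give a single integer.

I0 mul r4 <- r5,r1: IF@1 ID@2 stall=0 (-) EX@3 MEM@4 WB@5
I1 add r1 <- r3,r1: IF@2 ID@3 stall=0 (-) EX@4 MEM@5 WB@6
I2 ld r4 <- r2: IF@3 ID@4 stall=0 (-) EX@5 MEM@6 WB@7
I3 add r2 <- r4,r5: IF@4 ID@5 stall=2 (RAW on I2.r4 (WB@7)) EX@8 MEM@9 WB@10

Answer: 10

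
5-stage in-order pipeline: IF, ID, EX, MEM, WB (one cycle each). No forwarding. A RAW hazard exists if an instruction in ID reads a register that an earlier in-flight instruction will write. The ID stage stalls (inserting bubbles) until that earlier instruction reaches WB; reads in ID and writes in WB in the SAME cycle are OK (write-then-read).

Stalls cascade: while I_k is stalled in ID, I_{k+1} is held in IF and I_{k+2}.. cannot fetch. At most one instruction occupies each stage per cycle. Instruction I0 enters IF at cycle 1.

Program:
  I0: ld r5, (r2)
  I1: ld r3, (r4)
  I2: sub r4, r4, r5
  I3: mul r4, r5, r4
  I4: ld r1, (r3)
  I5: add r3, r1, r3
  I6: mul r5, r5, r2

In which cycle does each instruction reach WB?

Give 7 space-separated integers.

Answer: 5 6 8 11 12 15 16

Derivation:
I0 ld r5 <- r2: IF@1 ID@2 stall=0 (-) EX@3 MEM@4 WB@5
I1 ld r3 <- r4: IF@2 ID@3 stall=0 (-) EX@4 MEM@5 WB@6
I2 sub r4 <- r4,r5: IF@3 ID@4 stall=1 (RAW on I0.r5 (WB@5)) EX@6 MEM@7 WB@8
I3 mul r4 <- r5,r4: IF@4 ID@6 stall=2 (RAW on I2.r4 (WB@8)) EX@9 MEM@10 WB@11
I4 ld r1 <- r3: IF@6 ID@9 stall=0 (-) EX@10 MEM@11 WB@12
I5 add r3 <- r1,r3: IF@9 ID@10 stall=2 (RAW on I4.r1 (WB@12)) EX@13 MEM@14 WB@15
I6 mul r5 <- r5,r2: IF@10 ID@13 stall=0 (-) EX@14 MEM@15 WB@16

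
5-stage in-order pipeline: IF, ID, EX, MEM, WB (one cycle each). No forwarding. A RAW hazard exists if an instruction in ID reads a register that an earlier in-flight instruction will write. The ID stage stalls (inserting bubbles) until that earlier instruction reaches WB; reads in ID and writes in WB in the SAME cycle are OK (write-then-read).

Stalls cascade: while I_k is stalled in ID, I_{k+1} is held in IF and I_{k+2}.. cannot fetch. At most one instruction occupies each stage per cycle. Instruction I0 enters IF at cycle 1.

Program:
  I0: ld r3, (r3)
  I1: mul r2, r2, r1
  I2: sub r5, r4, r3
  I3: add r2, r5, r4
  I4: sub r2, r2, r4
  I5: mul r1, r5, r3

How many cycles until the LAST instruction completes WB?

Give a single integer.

Answer: 15

Derivation:
I0 ld r3 <- r3: IF@1 ID@2 stall=0 (-) EX@3 MEM@4 WB@5
I1 mul r2 <- r2,r1: IF@2 ID@3 stall=0 (-) EX@4 MEM@5 WB@6
I2 sub r5 <- r4,r3: IF@3 ID@4 stall=1 (RAW on I0.r3 (WB@5)) EX@6 MEM@7 WB@8
I3 add r2 <- r5,r4: IF@4 ID@6 stall=2 (RAW on I2.r5 (WB@8)) EX@9 MEM@10 WB@11
I4 sub r2 <- r2,r4: IF@6 ID@9 stall=2 (RAW on I3.r2 (WB@11)) EX@12 MEM@13 WB@14
I5 mul r1 <- r5,r3: IF@9 ID@12 stall=0 (-) EX@13 MEM@14 WB@15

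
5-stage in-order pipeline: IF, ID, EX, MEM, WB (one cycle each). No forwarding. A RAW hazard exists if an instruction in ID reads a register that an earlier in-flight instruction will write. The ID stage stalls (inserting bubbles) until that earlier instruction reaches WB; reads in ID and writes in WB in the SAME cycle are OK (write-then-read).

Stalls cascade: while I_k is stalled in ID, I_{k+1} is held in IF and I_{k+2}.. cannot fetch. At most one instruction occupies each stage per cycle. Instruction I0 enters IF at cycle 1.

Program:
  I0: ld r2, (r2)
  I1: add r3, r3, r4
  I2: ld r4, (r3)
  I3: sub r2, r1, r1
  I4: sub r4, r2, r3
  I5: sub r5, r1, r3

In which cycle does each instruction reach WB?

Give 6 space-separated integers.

Answer: 5 6 9 10 13 14

Derivation:
I0 ld r2 <- r2: IF@1 ID@2 stall=0 (-) EX@3 MEM@4 WB@5
I1 add r3 <- r3,r4: IF@2 ID@3 stall=0 (-) EX@4 MEM@5 WB@6
I2 ld r4 <- r3: IF@3 ID@4 stall=2 (RAW on I1.r3 (WB@6)) EX@7 MEM@8 WB@9
I3 sub r2 <- r1,r1: IF@4 ID@7 stall=0 (-) EX@8 MEM@9 WB@10
I4 sub r4 <- r2,r3: IF@7 ID@8 stall=2 (RAW on I3.r2 (WB@10)) EX@11 MEM@12 WB@13
I5 sub r5 <- r1,r3: IF@8 ID@11 stall=0 (-) EX@12 MEM@13 WB@14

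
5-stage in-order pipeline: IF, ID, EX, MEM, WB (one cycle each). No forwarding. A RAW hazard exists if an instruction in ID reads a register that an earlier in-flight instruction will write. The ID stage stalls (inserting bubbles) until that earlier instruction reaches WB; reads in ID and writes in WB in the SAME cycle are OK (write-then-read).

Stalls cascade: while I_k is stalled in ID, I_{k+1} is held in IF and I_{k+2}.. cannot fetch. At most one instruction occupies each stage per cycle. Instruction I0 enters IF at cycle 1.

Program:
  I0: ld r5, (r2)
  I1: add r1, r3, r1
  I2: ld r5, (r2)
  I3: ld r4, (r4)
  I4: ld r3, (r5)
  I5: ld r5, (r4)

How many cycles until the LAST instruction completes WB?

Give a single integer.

I0 ld r5 <- r2: IF@1 ID@2 stall=0 (-) EX@3 MEM@4 WB@5
I1 add r1 <- r3,r1: IF@2 ID@3 stall=0 (-) EX@4 MEM@5 WB@6
I2 ld r5 <- r2: IF@3 ID@4 stall=0 (-) EX@5 MEM@6 WB@7
I3 ld r4 <- r4: IF@4 ID@5 stall=0 (-) EX@6 MEM@7 WB@8
I4 ld r3 <- r5: IF@5 ID@6 stall=1 (RAW on I2.r5 (WB@7)) EX@8 MEM@9 WB@10
I5 ld r5 <- r4: IF@6 ID@8 stall=0 (-) EX@9 MEM@10 WB@11

Answer: 11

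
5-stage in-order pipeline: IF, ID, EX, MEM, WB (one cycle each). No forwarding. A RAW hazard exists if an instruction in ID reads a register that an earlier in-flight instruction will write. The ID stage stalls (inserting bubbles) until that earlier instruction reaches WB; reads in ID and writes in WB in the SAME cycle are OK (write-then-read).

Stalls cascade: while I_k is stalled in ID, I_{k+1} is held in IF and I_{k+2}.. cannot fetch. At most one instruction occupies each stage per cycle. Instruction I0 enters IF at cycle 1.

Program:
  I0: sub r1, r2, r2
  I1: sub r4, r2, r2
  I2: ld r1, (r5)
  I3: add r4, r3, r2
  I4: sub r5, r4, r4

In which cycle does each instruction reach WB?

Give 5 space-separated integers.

Answer: 5 6 7 8 11

Derivation:
I0 sub r1 <- r2,r2: IF@1 ID@2 stall=0 (-) EX@3 MEM@4 WB@5
I1 sub r4 <- r2,r2: IF@2 ID@3 stall=0 (-) EX@4 MEM@5 WB@6
I2 ld r1 <- r5: IF@3 ID@4 stall=0 (-) EX@5 MEM@6 WB@7
I3 add r4 <- r3,r2: IF@4 ID@5 stall=0 (-) EX@6 MEM@7 WB@8
I4 sub r5 <- r4,r4: IF@5 ID@6 stall=2 (RAW on I3.r4 (WB@8)) EX@9 MEM@10 WB@11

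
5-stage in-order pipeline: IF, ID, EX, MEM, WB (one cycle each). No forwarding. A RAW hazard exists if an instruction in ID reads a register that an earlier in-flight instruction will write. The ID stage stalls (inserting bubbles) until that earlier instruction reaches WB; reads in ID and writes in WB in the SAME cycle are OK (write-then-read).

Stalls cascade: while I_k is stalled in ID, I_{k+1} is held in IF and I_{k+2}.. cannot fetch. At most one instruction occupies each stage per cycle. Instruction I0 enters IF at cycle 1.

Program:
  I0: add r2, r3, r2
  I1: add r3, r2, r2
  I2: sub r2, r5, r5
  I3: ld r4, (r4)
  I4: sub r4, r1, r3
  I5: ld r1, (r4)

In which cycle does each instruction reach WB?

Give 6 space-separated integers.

Answer: 5 8 9 10 11 14

Derivation:
I0 add r2 <- r3,r2: IF@1 ID@2 stall=0 (-) EX@3 MEM@4 WB@5
I1 add r3 <- r2,r2: IF@2 ID@3 stall=2 (RAW on I0.r2 (WB@5)) EX@6 MEM@7 WB@8
I2 sub r2 <- r5,r5: IF@3 ID@6 stall=0 (-) EX@7 MEM@8 WB@9
I3 ld r4 <- r4: IF@6 ID@7 stall=0 (-) EX@8 MEM@9 WB@10
I4 sub r4 <- r1,r3: IF@7 ID@8 stall=0 (-) EX@9 MEM@10 WB@11
I5 ld r1 <- r4: IF@8 ID@9 stall=2 (RAW on I4.r4 (WB@11)) EX@12 MEM@13 WB@14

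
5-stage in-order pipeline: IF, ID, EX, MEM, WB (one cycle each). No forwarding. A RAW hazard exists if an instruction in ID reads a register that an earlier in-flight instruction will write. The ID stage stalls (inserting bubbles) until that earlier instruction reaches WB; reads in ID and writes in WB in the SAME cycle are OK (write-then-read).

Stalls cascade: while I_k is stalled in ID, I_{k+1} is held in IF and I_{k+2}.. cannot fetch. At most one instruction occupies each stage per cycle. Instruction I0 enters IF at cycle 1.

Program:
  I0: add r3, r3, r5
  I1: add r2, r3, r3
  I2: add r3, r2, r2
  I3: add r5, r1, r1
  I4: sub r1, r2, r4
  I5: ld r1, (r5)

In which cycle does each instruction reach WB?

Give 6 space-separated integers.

Answer: 5 8 11 12 13 15

Derivation:
I0 add r3 <- r3,r5: IF@1 ID@2 stall=0 (-) EX@3 MEM@4 WB@5
I1 add r2 <- r3,r3: IF@2 ID@3 stall=2 (RAW on I0.r3 (WB@5)) EX@6 MEM@7 WB@8
I2 add r3 <- r2,r2: IF@3 ID@6 stall=2 (RAW on I1.r2 (WB@8)) EX@9 MEM@10 WB@11
I3 add r5 <- r1,r1: IF@6 ID@9 stall=0 (-) EX@10 MEM@11 WB@12
I4 sub r1 <- r2,r4: IF@9 ID@10 stall=0 (-) EX@11 MEM@12 WB@13
I5 ld r1 <- r5: IF@10 ID@11 stall=1 (RAW on I3.r5 (WB@12)) EX@13 MEM@14 WB@15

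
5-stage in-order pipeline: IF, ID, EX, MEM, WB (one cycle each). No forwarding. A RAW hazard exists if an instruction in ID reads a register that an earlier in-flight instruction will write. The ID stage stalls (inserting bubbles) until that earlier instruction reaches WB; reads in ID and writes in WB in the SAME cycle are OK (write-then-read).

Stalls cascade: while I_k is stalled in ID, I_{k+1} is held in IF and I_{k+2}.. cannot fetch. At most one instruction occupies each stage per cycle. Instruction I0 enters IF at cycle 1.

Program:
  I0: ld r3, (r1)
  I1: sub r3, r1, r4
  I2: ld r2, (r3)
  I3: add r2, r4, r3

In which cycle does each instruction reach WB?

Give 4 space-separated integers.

Answer: 5 6 9 10

Derivation:
I0 ld r3 <- r1: IF@1 ID@2 stall=0 (-) EX@3 MEM@4 WB@5
I1 sub r3 <- r1,r4: IF@2 ID@3 stall=0 (-) EX@4 MEM@5 WB@6
I2 ld r2 <- r3: IF@3 ID@4 stall=2 (RAW on I1.r3 (WB@6)) EX@7 MEM@8 WB@9
I3 add r2 <- r4,r3: IF@4 ID@7 stall=0 (-) EX@8 MEM@9 WB@10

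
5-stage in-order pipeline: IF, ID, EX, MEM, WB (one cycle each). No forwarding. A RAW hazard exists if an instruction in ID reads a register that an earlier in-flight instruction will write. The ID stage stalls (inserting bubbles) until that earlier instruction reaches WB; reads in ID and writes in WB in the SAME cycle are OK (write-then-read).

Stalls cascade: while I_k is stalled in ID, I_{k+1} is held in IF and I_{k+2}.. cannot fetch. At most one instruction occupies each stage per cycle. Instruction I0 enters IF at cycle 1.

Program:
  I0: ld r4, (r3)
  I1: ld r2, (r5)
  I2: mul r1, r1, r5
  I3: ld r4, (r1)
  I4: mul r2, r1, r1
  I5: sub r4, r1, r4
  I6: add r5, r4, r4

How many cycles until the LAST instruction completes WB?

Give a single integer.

I0 ld r4 <- r3: IF@1 ID@2 stall=0 (-) EX@3 MEM@4 WB@5
I1 ld r2 <- r5: IF@2 ID@3 stall=0 (-) EX@4 MEM@5 WB@6
I2 mul r1 <- r1,r5: IF@3 ID@4 stall=0 (-) EX@5 MEM@6 WB@7
I3 ld r4 <- r1: IF@4 ID@5 stall=2 (RAW on I2.r1 (WB@7)) EX@8 MEM@9 WB@10
I4 mul r2 <- r1,r1: IF@5 ID@8 stall=0 (-) EX@9 MEM@10 WB@11
I5 sub r4 <- r1,r4: IF@8 ID@9 stall=1 (RAW on I3.r4 (WB@10)) EX@11 MEM@12 WB@13
I6 add r5 <- r4,r4: IF@9 ID@11 stall=2 (RAW on I5.r4 (WB@13)) EX@14 MEM@15 WB@16

Answer: 16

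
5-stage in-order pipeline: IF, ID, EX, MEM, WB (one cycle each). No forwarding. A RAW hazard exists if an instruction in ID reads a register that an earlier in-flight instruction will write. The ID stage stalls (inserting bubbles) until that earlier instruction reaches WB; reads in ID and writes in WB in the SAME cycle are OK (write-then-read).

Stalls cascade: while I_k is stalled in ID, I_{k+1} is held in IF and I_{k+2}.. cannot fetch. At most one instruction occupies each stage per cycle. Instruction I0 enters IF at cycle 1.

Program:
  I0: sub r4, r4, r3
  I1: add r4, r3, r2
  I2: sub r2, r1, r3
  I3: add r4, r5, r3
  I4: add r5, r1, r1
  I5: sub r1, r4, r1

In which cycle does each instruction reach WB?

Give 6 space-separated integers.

Answer: 5 6 7 8 9 11

Derivation:
I0 sub r4 <- r4,r3: IF@1 ID@2 stall=0 (-) EX@3 MEM@4 WB@5
I1 add r4 <- r3,r2: IF@2 ID@3 stall=0 (-) EX@4 MEM@5 WB@6
I2 sub r2 <- r1,r3: IF@3 ID@4 stall=0 (-) EX@5 MEM@6 WB@7
I3 add r4 <- r5,r3: IF@4 ID@5 stall=0 (-) EX@6 MEM@7 WB@8
I4 add r5 <- r1,r1: IF@5 ID@6 stall=0 (-) EX@7 MEM@8 WB@9
I5 sub r1 <- r4,r1: IF@6 ID@7 stall=1 (RAW on I3.r4 (WB@8)) EX@9 MEM@10 WB@11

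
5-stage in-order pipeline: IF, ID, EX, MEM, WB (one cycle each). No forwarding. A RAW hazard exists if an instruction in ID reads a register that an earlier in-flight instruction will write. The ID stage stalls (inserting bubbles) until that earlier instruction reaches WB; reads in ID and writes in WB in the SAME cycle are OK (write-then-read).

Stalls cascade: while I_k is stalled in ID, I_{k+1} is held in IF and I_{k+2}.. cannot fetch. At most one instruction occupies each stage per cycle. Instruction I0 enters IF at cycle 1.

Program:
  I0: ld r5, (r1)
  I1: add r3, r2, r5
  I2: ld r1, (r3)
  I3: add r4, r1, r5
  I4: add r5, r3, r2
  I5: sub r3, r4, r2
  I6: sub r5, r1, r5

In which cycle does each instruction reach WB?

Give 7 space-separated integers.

I0 ld r5 <- r1: IF@1 ID@2 stall=0 (-) EX@3 MEM@4 WB@5
I1 add r3 <- r2,r5: IF@2 ID@3 stall=2 (RAW on I0.r5 (WB@5)) EX@6 MEM@7 WB@8
I2 ld r1 <- r3: IF@3 ID@6 stall=2 (RAW on I1.r3 (WB@8)) EX@9 MEM@10 WB@11
I3 add r4 <- r1,r5: IF@6 ID@9 stall=2 (RAW on I2.r1 (WB@11)) EX@12 MEM@13 WB@14
I4 add r5 <- r3,r2: IF@9 ID@12 stall=0 (-) EX@13 MEM@14 WB@15
I5 sub r3 <- r4,r2: IF@12 ID@13 stall=1 (RAW on I3.r4 (WB@14)) EX@15 MEM@16 WB@17
I6 sub r5 <- r1,r5: IF@13 ID@15 stall=0 (-) EX@16 MEM@17 WB@18

Answer: 5 8 11 14 15 17 18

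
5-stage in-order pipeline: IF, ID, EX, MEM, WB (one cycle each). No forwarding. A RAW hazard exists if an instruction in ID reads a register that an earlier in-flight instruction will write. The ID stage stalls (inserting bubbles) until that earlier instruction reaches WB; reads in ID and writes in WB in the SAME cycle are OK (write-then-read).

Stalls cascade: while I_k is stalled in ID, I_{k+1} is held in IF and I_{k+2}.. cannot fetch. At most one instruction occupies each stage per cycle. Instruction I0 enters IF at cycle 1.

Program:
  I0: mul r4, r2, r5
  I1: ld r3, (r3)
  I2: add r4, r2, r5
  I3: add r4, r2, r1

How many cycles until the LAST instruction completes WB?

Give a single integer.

Answer: 8

Derivation:
I0 mul r4 <- r2,r5: IF@1 ID@2 stall=0 (-) EX@3 MEM@4 WB@5
I1 ld r3 <- r3: IF@2 ID@3 stall=0 (-) EX@4 MEM@5 WB@6
I2 add r4 <- r2,r5: IF@3 ID@4 stall=0 (-) EX@5 MEM@6 WB@7
I3 add r4 <- r2,r1: IF@4 ID@5 stall=0 (-) EX@6 MEM@7 WB@8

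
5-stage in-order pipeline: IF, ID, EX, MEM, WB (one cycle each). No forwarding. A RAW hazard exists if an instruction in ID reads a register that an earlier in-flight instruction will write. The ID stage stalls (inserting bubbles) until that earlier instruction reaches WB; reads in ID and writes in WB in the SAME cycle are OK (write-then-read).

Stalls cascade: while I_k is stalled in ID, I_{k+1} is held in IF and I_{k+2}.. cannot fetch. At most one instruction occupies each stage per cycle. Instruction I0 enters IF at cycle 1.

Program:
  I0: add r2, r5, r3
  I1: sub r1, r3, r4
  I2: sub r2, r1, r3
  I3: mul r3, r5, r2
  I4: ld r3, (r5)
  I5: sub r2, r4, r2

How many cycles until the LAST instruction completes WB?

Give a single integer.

I0 add r2 <- r5,r3: IF@1 ID@2 stall=0 (-) EX@3 MEM@4 WB@5
I1 sub r1 <- r3,r4: IF@2 ID@3 stall=0 (-) EX@4 MEM@5 WB@6
I2 sub r2 <- r1,r3: IF@3 ID@4 stall=2 (RAW on I1.r1 (WB@6)) EX@7 MEM@8 WB@9
I3 mul r3 <- r5,r2: IF@4 ID@7 stall=2 (RAW on I2.r2 (WB@9)) EX@10 MEM@11 WB@12
I4 ld r3 <- r5: IF@7 ID@10 stall=0 (-) EX@11 MEM@12 WB@13
I5 sub r2 <- r4,r2: IF@10 ID@11 stall=0 (-) EX@12 MEM@13 WB@14

Answer: 14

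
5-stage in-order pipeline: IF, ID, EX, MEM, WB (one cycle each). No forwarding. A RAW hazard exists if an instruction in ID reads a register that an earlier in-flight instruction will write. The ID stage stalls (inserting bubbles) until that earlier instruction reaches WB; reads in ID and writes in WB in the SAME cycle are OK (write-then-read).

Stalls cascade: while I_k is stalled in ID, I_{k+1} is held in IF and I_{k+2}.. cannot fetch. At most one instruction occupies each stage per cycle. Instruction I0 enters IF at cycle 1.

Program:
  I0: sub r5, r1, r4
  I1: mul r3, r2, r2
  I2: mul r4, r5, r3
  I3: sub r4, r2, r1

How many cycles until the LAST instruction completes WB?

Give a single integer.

I0 sub r5 <- r1,r4: IF@1 ID@2 stall=0 (-) EX@3 MEM@4 WB@5
I1 mul r3 <- r2,r2: IF@2 ID@3 stall=0 (-) EX@4 MEM@5 WB@6
I2 mul r4 <- r5,r3: IF@3 ID@4 stall=2 (RAW on I1.r3 (WB@6)) EX@7 MEM@8 WB@9
I3 sub r4 <- r2,r1: IF@4 ID@7 stall=0 (-) EX@8 MEM@9 WB@10

Answer: 10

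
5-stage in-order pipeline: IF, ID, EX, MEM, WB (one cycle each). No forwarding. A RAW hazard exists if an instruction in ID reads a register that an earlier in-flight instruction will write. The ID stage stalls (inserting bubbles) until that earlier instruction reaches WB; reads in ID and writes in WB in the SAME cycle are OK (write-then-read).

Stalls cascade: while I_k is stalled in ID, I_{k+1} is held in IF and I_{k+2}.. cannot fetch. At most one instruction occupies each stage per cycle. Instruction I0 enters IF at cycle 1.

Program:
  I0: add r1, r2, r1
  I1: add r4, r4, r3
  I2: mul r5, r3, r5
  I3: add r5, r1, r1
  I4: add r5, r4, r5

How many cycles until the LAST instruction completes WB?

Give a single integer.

Answer: 11

Derivation:
I0 add r1 <- r2,r1: IF@1 ID@2 stall=0 (-) EX@3 MEM@4 WB@5
I1 add r4 <- r4,r3: IF@2 ID@3 stall=0 (-) EX@4 MEM@5 WB@6
I2 mul r5 <- r3,r5: IF@3 ID@4 stall=0 (-) EX@5 MEM@6 WB@7
I3 add r5 <- r1,r1: IF@4 ID@5 stall=0 (-) EX@6 MEM@7 WB@8
I4 add r5 <- r4,r5: IF@5 ID@6 stall=2 (RAW on I3.r5 (WB@8)) EX@9 MEM@10 WB@11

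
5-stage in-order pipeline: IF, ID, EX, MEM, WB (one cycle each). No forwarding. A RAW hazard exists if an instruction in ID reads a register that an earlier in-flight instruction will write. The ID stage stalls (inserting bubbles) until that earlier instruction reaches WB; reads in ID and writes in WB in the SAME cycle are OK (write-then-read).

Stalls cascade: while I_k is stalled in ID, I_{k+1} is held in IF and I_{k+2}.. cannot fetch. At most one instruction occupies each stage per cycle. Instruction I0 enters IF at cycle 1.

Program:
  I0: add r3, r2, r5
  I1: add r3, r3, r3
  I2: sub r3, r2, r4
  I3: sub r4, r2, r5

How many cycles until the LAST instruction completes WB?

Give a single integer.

Answer: 10

Derivation:
I0 add r3 <- r2,r5: IF@1 ID@2 stall=0 (-) EX@3 MEM@4 WB@5
I1 add r3 <- r3,r3: IF@2 ID@3 stall=2 (RAW on I0.r3 (WB@5)) EX@6 MEM@7 WB@8
I2 sub r3 <- r2,r4: IF@3 ID@6 stall=0 (-) EX@7 MEM@8 WB@9
I3 sub r4 <- r2,r5: IF@6 ID@7 stall=0 (-) EX@8 MEM@9 WB@10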